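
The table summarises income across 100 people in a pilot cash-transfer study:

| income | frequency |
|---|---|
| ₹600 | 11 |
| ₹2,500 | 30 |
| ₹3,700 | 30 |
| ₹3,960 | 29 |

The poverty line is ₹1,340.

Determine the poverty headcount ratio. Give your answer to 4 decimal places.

11 of the 100 people have income below ₹1,340.
H = 11/100 = 0.1100.

0.1100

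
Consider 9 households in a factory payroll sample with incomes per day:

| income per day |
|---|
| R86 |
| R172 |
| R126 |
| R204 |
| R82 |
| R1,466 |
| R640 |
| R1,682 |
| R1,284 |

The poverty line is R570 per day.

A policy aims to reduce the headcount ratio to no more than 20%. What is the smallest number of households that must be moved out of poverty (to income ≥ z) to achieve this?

Currently q = 5 of N = 9 are below the line (H = 0.556).
A headcount ratio of at most 20% allows at most ⌊0.20 × 9⌋ = 1 poor households.
So at least 5 − 1 = 4 must be lifted.

4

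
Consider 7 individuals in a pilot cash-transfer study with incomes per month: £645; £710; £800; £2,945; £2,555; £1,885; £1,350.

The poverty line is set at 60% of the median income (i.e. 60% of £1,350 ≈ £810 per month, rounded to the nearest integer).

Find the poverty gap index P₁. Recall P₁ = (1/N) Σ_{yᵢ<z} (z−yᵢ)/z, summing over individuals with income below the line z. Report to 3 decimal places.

0.049

Below z: £645, £710, £800 (q = 3 of N = 7).
Relative gaps: (810−645)/810 = 0.2037; (810−710)/810 = 0.1235; (810−800)/810 = 0.0123.
Sum of shortfalls = 0.339506; P₁ averages over all N: 0.339506 / 7 = 0.049.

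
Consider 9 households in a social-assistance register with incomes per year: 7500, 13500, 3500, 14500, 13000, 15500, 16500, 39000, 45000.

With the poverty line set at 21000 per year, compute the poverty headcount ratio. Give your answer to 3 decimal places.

0.778

7 of the 9 households have income below 21000.
H = 7/9 = 0.778.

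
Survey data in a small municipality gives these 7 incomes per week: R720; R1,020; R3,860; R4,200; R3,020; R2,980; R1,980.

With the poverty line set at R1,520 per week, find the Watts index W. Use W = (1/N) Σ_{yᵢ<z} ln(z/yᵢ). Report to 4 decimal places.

0.1637

Below z: R720, R1,020 (q = 2 of N = 7).
Log shortfalls: ln(1520/720) = 0.7472; ln(1520/1020) = 0.3989.
W = 1.146122 / 7 = 0.1637.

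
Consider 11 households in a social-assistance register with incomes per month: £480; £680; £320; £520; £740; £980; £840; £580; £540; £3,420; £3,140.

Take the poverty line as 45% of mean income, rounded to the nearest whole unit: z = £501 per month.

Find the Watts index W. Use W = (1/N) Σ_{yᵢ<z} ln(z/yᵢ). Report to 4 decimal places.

0.0446

Poor units: £320, £480 (q = 2 of N = 11).
Log shortfalls: ln(501/320) = 0.4483; ln(501/480) = 0.0428.
W = 0.491105 / 11 = 0.0446.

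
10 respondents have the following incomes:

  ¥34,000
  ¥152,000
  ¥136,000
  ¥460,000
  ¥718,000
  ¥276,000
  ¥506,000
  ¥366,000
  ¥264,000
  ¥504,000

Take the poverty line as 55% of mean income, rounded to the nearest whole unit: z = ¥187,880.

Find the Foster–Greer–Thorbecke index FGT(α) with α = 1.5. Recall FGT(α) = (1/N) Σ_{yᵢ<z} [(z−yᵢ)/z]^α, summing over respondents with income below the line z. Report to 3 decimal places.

0.097

Incomes under z: ¥34,000, ¥136,000, ¥152,000 (q = 3 of N = 10).
Gap ratios (z−y)/z: (187880−34000)/187880 = 0.8190; (187880−136000)/187880 = 0.2761; (187880−152000)/187880 = 0.1910.
Raised to α = 1.5: 0.74123; 0.14510; 0.08346.
Sum = 0.969789; FGT(1.5) = 0.969789 / 10 = 0.097.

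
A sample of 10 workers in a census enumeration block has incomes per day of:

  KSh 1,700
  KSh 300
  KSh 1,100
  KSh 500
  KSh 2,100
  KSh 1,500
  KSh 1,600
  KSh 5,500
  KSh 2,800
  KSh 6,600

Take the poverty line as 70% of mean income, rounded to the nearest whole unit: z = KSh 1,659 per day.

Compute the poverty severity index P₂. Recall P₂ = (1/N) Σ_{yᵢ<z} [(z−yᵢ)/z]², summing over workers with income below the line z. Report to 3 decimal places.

Incomes under z: KSh 300, KSh 500, KSh 1,100, KSh 1,500, KSh 1,600 (q = 5 of N = 10).
Shortfall ratios: (1659−300)/1659 = 0.8192; (1659−500)/1659 = 0.6986; (1659−1100)/1659 = 0.3369; (1659−1500)/1659 = 0.0958; (1659−1600)/1659 = 0.0356.
Squared: 0.6710; 0.4881; 0.1135; 0.0092; 0.0013.
Sum = 1.283083; P₂ = 1.283083 / 10 = 0.128.

0.128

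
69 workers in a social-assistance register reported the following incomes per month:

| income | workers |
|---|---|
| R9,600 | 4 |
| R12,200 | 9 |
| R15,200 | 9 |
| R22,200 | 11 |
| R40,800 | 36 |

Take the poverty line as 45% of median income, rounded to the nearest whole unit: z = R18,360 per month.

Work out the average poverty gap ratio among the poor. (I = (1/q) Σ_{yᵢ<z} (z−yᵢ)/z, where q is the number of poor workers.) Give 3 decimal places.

0.294

Poor units: 4×R9,600, 9×R12,200, 9×R15,200 (q = 22 of N = 69).
Shortfall ratios (z−y)/z: 0.4771 (×4), 0.3355 (×9), 0.1721 (×9); sum = 6.477124.
I averages over the q = 22 poor units only: 6.477124 / 22 = 0.294.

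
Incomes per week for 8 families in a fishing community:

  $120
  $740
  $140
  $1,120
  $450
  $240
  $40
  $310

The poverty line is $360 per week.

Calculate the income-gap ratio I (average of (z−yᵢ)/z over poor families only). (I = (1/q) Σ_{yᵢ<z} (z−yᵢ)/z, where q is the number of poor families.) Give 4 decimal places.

Below z: $40, $120, $140, $240, $310 (q = 5 of N = 8).
Relative gaps: 0.8889, 0.6667, 0.6111, 0.3333, 0.1389; sum = 2.638889.
The income-gap ratio divides by q (the poor only): 2.638889 / 5 = 0.5278.

0.5278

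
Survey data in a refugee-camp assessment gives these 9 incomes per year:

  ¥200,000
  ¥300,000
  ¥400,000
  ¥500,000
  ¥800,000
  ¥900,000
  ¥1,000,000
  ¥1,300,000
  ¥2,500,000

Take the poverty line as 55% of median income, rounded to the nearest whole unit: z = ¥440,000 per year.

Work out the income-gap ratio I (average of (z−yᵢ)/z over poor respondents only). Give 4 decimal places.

0.3182

Below the line: ¥200,000, ¥300,000, ¥400,000 (q = 3 of N = 9).
Relative gaps: 0.5455, 0.3182, 0.0909; sum = 0.954545.
I averages over the q = 3 poor units only: 0.954545 / 3 = 0.3182.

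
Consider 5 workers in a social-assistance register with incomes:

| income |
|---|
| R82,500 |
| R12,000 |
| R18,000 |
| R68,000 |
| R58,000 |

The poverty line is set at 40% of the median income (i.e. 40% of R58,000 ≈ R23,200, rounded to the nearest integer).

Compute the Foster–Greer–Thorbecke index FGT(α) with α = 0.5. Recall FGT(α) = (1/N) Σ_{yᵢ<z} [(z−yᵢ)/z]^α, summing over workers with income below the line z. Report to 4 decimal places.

0.2336

Incomes under z: R12,000, R18,000 (q = 2 of N = 5).
Shortfall ratios: (23200−12000)/23200 = 0.4828; (23200−18000)/23200 = 0.2241.
Raised to α = 0.5: 0.69481; 0.47343.
Sum = 1.168240; FGT(0.5) = 1.168240 / 5 = 0.2336.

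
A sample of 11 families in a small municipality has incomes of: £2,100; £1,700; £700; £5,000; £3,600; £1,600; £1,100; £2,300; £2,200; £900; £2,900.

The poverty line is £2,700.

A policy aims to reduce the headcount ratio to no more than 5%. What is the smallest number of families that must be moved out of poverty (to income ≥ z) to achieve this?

8

Currently q = 8 of N = 11 are below the line (H = 0.727).
A headcount ratio of at most 5% allows at most ⌊0.05 × 11⌋ = 0 poor families.
So at least 8 − 0 = 8 must be lifted.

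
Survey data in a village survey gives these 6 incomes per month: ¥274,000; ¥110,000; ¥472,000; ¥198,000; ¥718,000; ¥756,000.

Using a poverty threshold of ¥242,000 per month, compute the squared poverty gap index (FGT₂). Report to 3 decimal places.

Poor units: ¥110,000, ¥198,000 (q = 2 of N = 6).
Gap ratios (z−y)/z: (242000−110000)/242000 = 0.5455; (242000−198000)/242000 = 0.1818.
Squared: 0.2975; 0.0331.
Sum = 0.330579; P₂ = 0.330579 / 6 = 0.055.

0.055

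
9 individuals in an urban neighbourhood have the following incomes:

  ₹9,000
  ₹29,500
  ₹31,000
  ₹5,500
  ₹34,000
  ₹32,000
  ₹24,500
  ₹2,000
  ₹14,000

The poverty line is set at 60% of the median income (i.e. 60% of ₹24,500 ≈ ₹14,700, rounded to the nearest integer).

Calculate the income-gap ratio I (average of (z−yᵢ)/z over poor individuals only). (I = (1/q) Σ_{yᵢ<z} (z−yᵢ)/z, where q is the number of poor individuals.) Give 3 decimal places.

Below the line: ₹2,000, ₹5,500, ₹9,000, ₹14,000 (q = 4 of N = 9).
Shortfall ratios (z−y)/z: 0.8639, 0.6259, 0.3878, 0.0476; sum = 1.925170.
The income-gap ratio divides by q (the poor only): 1.925170 / 4 = 0.481.

0.481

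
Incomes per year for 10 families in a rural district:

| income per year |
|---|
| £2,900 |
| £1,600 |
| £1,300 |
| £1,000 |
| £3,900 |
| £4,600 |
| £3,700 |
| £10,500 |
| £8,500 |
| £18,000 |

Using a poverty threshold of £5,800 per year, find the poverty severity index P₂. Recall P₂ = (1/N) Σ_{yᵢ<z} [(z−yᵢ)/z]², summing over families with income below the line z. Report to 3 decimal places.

Poor units: £1,000, £1,300, £1,600, £2,900, £3,700, £3,900, £4,600 (q = 7 of N = 10).
Shortfall ratios: (5800−1000)/5800 = 0.8276; (5800−1300)/5800 = 0.7759; (5800−1600)/5800 = 0.7241; (5800−2900)/5800 = 0.5000; (5800−3700)/5800 = 0.3621; (5800−3900)/5800 = 0.3276; (5800−4600)/5800 = 0.2069.
Squared: 0.6849; 0.6020; 0.5244; 0.2500; 0.1311; 0.1073; 0.0428.
Sum = 2.342449; P₂ = 2.342449 / 10 = 0.234.

0.234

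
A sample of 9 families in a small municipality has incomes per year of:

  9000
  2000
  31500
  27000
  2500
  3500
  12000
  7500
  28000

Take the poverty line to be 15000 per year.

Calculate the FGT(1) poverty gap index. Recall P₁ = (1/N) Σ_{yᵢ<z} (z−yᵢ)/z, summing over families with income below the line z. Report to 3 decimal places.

Incomes under z: 2000, 2500, 3500, 7500, 9000, 12000 (q = 6 of N = 9).
Shortfall ratios: (15000−2000)/15000 = 0.8667; (15000−2500)/15000 = 0.8333; (15000−3500)/15000 = 0.7667; (15000−7500)/15000 = 0.5000; (15000−9000)/15000 = 0.4000; (15000−12000)/15000 = 0.2000.
Σ = 3.566667. Dividing by the full population N = 9 gives P₁ = 0.396.

0.396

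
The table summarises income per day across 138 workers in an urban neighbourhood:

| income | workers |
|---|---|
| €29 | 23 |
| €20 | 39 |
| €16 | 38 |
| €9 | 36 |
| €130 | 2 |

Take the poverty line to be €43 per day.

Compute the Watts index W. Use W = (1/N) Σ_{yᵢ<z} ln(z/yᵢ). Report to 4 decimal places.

Below z: 36×€9, 38×€16, 39×€20, 23×€29 (q = 136 of N = 138).
Log gaps: ln(43/9) = 1.5640 (×36); ln(43/16) = 0.9886 (×38); ln(43/20) = 0.7655 (×39); ln(43/29) = 0.3939 (×23).
W = 132.783397 / 138 = 0.9622.

0.9622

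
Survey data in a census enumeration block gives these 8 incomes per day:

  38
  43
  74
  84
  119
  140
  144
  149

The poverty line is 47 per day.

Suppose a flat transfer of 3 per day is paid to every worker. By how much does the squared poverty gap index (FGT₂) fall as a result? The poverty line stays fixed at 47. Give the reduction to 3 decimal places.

Before: below the line — 38, 43; squared poverty gap index (FGT₂) = 0.00549.
After the 3 transfer: below the line — 41, 46; squared poverty gap index (FGT₂) = 0.00209.
Reduction = 0.00549 − 0.00209 = 0.003.

0.003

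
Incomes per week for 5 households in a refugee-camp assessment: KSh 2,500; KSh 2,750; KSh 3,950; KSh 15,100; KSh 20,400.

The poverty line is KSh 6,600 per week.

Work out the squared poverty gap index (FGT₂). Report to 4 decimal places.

Poor units: KSh 2,500, KSh 2,750, KSh 3,950 (q = 3 of N = 5).
Shortfall ratios: (6600−2500)/6600 = 0.6212; (6600−2750)/6600 = 0.5833; (6600−3950)/6600 = 0.4015.
Squared: 0.3859; 0.3403; 0.1612.
Sum = 0.887397; P₂ = 0.887397 / 5 = 0.1775.

0.1775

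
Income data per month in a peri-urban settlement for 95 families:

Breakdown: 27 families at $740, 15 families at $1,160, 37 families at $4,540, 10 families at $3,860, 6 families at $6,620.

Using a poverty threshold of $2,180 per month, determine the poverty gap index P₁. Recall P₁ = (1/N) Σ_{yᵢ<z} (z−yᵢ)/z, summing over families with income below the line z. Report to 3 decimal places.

Below z: 27×$740, 15×$1,160 (q = 42 of N = 95).
Gap ratios (z−y)/z: (2180−740)/2180 = 0.6606 (×27); (2180−1160)/2180 = 0.4679 (×15).
Σ = 24.853211. Dividing by the full population N = 95 gives P₁ = 0.262.

0.262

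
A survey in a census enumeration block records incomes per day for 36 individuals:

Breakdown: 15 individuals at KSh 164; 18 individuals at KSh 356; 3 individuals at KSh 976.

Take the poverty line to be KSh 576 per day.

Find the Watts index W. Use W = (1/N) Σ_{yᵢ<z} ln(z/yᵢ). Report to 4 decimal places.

0.7640

Poor units: 15×KSh 164, 18×KSh 356 (q = 33 of N = 36).
ln(z/y) terms: ln(576/164) = 1.2562 (×15); ln(576/356) = 0.4812 (×18).
W = 27.504803 / 36 = 0.7640.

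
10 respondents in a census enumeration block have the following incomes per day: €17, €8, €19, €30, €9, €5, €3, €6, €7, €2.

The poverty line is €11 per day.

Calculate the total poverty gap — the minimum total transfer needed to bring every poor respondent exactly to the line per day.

Poor units: €2, €3, €5, €6, €7, €8, €9 (q = 7 of N = 10).
Individual gaps: 11−2 = 9; 11−3 = 8; 11−5 = 6; 11−6 = 5; 11−7 = 4; 11−8 = 3; 11−9 = 2.
Aggregate gap = €37.

€37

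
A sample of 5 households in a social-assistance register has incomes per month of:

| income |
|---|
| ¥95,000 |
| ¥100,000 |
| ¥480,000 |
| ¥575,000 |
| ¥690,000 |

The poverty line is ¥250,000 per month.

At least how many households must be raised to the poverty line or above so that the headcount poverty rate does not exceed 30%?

Currently q = 2 of N = 5 are below the line (H = 0.400).
A headcount ratio of at most 30% allows at most ⌊0.30 × 5⌋ = 1 poor households.
So at least 2 − 1 = 1 must be lifted.

1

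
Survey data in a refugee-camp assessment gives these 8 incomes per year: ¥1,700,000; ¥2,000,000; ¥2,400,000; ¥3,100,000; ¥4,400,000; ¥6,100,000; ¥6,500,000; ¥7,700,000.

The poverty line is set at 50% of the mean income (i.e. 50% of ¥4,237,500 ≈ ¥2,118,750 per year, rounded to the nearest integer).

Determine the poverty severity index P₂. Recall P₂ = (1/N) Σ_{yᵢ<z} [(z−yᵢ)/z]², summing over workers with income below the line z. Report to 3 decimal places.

0.005

Below z: ¥1,700,000, ¥2,000,000 (q = 2 of N = 8).
Shortfall ratios: (2118750−1700000)/2118750 = 0.1976; (2118750−2000000)/2118750 = 0.0560.
Squared: 0.0391; 0.0031.
Sum = 0.042203; P₂ = 0.042203 / 8 = 0.005.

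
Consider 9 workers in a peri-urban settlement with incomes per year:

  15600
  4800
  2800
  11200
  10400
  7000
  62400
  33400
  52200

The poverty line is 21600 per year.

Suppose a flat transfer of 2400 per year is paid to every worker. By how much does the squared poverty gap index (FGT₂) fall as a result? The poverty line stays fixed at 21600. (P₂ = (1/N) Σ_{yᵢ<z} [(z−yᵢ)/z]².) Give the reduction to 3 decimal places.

Before: below the line — 2800, 4800, 7000, 10400, 11200, 15600; squared poverty gap index (FGT₂) = 0.26636.
After the 2400 transfer: below the line — 5200, 7200, 9400, 12800, 13600, 18000; squared poverty gap index (FGT₂) = 0.18565.
Reduction = 0.26636 − 0.18565 = 0.081.

0.081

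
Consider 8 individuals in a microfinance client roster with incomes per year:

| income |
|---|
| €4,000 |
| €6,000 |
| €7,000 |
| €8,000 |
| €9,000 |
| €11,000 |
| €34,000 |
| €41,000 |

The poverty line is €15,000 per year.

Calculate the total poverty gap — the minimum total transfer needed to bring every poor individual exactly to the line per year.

€45,000

Below the line: €4,000, €6,000, €7,000, €8,000, €9,000, €11,000 (q = 6 of N = 8).
Individual gaps: 15000−4000 = 11000; 15000−6000 = 9000; 15000−7000 = 8000; 15000−8000 = 7000; 15000−9000 = 6000; 15000−11000 = 4000.
Aggregate gap = €45,000.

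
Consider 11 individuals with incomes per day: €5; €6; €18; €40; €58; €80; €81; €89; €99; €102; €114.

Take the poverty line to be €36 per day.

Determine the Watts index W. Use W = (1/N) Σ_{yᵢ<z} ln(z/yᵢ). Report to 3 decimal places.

0.405

Poor units: €5, €6, €18 (q = 3 of N = 11).
Log gaps: ln(36/5) = 1.9741; ln(36/6) = 1.7918; ln(36/18) = 0.6931.
W = 4.458988 / 11 = 0.405.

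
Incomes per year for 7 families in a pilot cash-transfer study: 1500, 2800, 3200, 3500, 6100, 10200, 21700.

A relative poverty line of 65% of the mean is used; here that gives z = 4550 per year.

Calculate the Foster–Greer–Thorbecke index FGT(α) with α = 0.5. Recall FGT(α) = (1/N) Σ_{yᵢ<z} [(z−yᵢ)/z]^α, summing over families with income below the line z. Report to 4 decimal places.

Incomes under z: 1500, 2800, 3200, 3500 (q = 4 of N = 7).
Relative gaps: (4550−1500)/4550 = 0.6703; (4550−2800)/4550 = 0.3846; (4550−3200)/4550 = 0.2967; (4550−3500)/4550 = 0.2308.
Raised to α = 0.5: 0.81874; 0.62017; 0.54470; 0.48038.
Sum = 2.464000; FGT(0.5) = 2.464000 / 7 = 0.3520.

0.3520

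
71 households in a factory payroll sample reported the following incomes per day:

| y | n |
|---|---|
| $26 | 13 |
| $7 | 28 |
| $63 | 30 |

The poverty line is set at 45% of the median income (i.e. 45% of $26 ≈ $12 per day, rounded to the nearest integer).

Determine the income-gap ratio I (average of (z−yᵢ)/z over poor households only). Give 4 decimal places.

0.4167

Below the line: 28×$7 (q = 28 of N = 71).
Shortfall ratios (z−y)/z: 0.4167 (×28); sum = 11.666667.
I averages over the q = 28 poor units only: 11.666667 / 28 = 0.4167.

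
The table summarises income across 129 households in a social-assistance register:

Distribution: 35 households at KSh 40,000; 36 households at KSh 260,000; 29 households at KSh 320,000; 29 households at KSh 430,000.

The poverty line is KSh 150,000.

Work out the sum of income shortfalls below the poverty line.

KSh 3,850,000

Poor units: 35×KSh 40,000 (q = 35 of N = 129).
Individual gaps: 35×(150000−40000) = 3850000.
Aggregate gap = KSh 3,850,000.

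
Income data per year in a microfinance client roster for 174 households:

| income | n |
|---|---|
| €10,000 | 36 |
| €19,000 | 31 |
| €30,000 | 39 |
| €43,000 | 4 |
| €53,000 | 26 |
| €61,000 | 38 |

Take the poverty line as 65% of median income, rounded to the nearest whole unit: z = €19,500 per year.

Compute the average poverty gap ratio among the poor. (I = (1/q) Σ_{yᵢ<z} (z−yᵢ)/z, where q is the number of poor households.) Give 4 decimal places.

Below z: 36×€10,000, 31×€19,000 (q = 67 of N = 174).
Relative gaps: 0.4872 (×36), 0.0256 (×31); sum = 18.333333.
The income-gap ratio divides by q (the poor only): 18.333333 / 67 = 0.2736.

0.2736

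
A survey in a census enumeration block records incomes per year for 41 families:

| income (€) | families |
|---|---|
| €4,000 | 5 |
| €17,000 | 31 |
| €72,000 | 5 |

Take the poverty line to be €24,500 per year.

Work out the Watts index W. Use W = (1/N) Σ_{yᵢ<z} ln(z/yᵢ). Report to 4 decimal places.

Below the line: 5×€4,000, 31×€17,000 (q = 36 of N = 41).
Log gaps: ln(24500/4000) = 1.8124 (×5); ln(24500/17000) = 0.3655 (×31).
W = 20.391147 / 41 = 0.4973.

0.4973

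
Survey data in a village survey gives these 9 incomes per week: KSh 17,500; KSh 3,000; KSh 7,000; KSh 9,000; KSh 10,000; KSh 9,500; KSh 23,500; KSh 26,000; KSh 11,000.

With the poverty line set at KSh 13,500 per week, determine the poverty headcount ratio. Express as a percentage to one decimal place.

66.7%

6 of the 9 households have income below KSh 13,500.
H = 6/9 = 66.7%.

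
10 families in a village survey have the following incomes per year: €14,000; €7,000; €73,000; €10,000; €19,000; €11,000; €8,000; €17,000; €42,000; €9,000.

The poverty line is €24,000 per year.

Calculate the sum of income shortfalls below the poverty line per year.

€97,000

Poor units: €7,000, €8,000, €9,000, €10,000, €11,000, €14,000, €17,000, €19,000 (q = 8 of N = 10).
Individual gaps: 24000−7000 = 17000; 24000−8000 = 16000; 24000−9000 = 15000; 24000−10000 = 14000; 24000−11000 = 13000; 24000−14000 = 10000; 24000−17000 = 7000; 24000−19000 = 5000.
Aggregate gap = €97,000.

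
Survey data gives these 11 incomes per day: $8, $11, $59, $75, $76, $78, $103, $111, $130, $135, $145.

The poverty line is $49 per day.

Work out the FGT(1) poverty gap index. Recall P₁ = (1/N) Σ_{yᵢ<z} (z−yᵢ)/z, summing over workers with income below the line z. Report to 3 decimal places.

0.147

Below the line: $8, $11 (q = 2 of N = 11).
Shortfall ratios: (49−8)/49 = 0.8367; (49−11)/49 = 0.7755.
Σ = 1.612245. Dividing by the full population N = 11 gives P₁ = 0.147.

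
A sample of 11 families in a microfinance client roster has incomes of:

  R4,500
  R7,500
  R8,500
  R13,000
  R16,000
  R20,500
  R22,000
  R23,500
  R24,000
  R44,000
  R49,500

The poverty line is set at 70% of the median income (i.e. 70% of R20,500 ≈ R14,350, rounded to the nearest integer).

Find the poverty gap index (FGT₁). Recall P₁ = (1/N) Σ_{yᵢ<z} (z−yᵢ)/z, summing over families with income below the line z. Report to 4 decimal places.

0.1514

Poor units: R4,500, R7,500, R8,500, R13,000 (q = 4 of N = 11).
Shortfall ratios: (14350−4500)/14350 = 0.6864; (14350−7500)/14350 = 0.4774; (14350−8500)/14350 = 0.4077; (14350−13000)/14350 = 0.0941.
Σ = 1.665505. Dividing by the full population N = 11 gives P₁ = 0.1514.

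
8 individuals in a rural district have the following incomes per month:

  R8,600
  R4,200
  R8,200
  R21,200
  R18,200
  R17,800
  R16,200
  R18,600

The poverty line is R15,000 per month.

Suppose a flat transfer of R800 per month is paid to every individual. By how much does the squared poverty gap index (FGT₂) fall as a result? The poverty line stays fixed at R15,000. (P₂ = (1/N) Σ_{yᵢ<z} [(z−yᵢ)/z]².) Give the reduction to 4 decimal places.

Before: below the line — R4,200, R8,200, R8,600; squared poverty gap index (FGT₂) = 0.113244.
After the R800 transfer: below the line — R5,000, R9,000, R9,400; squared poverty gap index (FGT₂) = 0.092978.
Reduction = 0.113244 − 0.092978 = 0.0203.

0.0203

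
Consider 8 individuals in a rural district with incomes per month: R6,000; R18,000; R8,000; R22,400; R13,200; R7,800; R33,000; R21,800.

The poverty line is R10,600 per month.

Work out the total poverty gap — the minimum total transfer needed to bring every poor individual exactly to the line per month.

Below the line: R6,000, R7,800, R8,000 (q = 3 of N = 8).
Individual gaps: 10600−6000 = 4600; 10600−7800 = 2800; 10600−8000 = 2600.
Aggregate gap = R10,000.

R10,000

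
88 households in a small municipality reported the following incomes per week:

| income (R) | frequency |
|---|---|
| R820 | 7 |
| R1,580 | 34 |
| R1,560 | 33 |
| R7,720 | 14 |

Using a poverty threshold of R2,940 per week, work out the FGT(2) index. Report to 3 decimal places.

Poor units: 7×R820, 33×R1,560, 34×R1,580 (q = 74 of N = 88).
Shortfall ratios: (2940−820)/2940 = 0.7211 (×7); (2940−1560)/2940 = 0.4694 (×33); (2940−1580)/2940 = 0.4626 (×34).
Squared: 0.5200 (×7); 0.2203 (×33); 0.2140 (×34).
Sum = 18.185987; P₂ = 18.185987 / 88 = 0.207.

0.207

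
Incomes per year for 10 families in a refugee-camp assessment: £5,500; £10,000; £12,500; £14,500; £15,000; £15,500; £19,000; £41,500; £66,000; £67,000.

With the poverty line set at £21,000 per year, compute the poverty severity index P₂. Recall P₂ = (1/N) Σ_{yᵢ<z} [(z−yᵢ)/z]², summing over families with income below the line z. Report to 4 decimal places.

0.1238

Below the line: £5,500, £10,000, £12,500, £14,500, £15,000, £15,500, £19,000 (q = 7 of N = 10).
Shortfall ratios: (21000−5500)/21000 = 0.7381; (21000−10000)/21000 = 0.5238; (21000−12500)/21000 = 0.4048; (21000−14500)/21000 = 0.3095; (21000−15000)/21000 = 0.2857; (21000−15500)/21000 = 0.2619; (21000−19000)/21000 = 0.0952.
Squared: 0.5448; 0.2744; 0.1638; 0.0958; 0.0816; 0.0686; 0.0091.
Sum = 1.238095; P₂ = 1.238095 / 10 = 0.1238.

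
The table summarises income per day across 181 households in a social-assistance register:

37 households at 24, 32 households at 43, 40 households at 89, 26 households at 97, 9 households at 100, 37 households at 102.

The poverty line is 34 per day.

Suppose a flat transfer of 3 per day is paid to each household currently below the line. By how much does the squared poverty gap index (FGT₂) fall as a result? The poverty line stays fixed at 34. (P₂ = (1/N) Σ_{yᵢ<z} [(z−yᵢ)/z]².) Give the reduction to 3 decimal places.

Before: below the line — 37×24; squared poverty gap index (FGT₂) = 0.01768.
After the 3 transfer: below the line — 37×27; squared poverty gap index (FGT₂) = 0.00866.
Reduction = 0.01768 − 0.00866 = 0.009.

0.009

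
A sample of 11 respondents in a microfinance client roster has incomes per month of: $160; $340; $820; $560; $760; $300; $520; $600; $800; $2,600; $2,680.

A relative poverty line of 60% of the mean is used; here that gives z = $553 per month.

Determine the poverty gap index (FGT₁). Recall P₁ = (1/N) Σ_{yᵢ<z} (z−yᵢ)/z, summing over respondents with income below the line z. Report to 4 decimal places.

0.1466

Below z: $160, $300, $340, $520 (q = 4 of N = 11).
Gap ratios (z−y)/z: (553−160)/553 = 0.7107; (553−300)/553 = 0.4575; (553−340)/553 = 0.3852; (553−520)/553 = 0.0597.
Σ = 1.613020. Dividing by the full population N = 11 gives P₁ = 0.1466.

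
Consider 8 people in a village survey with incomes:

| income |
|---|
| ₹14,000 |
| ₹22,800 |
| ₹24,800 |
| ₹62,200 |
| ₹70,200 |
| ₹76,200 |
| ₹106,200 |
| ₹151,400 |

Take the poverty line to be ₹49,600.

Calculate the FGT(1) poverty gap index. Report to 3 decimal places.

Incomes under z: ₹14,000, ₹22,800, ₹24,800 (q = 3 of N = 8).
Gap ratios (z−y)/z: (49600−14000)/49600 = 0.7177; (49600−22800)/49600 = 0.5403; (49600−24800)/49600 = 0.5000.
Σ = 1.758065. Dividing by the full population N = 8 gives P₁ = 0.220.

0.220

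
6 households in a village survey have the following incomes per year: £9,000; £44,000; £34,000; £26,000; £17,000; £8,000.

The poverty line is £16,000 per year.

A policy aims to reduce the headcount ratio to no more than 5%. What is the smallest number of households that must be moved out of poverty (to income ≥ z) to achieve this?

2 of the 6 households are poor, so H = 2/6 = 0.333.
A headcount ratio of at most 5% allows at most ⌊0.05 × 6⌋ = 0 poor households.
So at least 2 − 0 = 2 must be lifted.

2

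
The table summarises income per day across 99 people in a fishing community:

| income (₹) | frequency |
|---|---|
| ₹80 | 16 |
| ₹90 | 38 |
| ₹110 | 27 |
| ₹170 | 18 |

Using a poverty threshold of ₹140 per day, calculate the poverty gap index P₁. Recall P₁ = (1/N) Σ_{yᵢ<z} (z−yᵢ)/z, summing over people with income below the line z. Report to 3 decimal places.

Below z: 16×₹80, 38×₹90, 27×₹110 (q = 81 of N = 99).
Gap ratios (z−y)/z: (140−80)/140 = 0.4286 (×16); (140−90)/140 = 0.3571 (×38); (140−110)/140 = 0.2143 (×27).
Sum of shortfalls = 26.214286; P₁ averages over all N: 26.214286 / 99 = 0.265.

0.265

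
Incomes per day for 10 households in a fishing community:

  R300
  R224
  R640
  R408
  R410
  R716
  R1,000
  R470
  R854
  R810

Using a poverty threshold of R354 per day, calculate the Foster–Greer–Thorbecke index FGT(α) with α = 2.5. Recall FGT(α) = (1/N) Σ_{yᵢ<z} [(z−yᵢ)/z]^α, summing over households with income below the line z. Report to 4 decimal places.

0.0091

Below z: R224, R300 (q = 2 of N = 10).
Gap ratios (z−y)/z: (354−224)/354 = 0.3672; (354−300)/354 = 0.1525.
Raised to α = 2.5: 0.08172; 0.00909.
Sum = 0.090812; FGT(2.5) = 0.090812 / 10 = 0.0091.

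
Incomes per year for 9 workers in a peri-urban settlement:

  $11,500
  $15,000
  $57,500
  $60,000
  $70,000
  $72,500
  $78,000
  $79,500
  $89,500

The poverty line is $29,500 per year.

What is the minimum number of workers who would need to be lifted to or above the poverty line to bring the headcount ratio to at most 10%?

Currently q = 2 of N = 9 are below the line (H = 0.222).
A headcount ratio of at most 10% allows at most ⌊0.10 × 9⌋ = 0 poor workers.
So at least 2 − 0 = 2 must be lifted.

2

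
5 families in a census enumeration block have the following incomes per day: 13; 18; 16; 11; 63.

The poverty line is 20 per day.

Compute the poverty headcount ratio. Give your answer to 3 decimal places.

4 of the 5 families have income below 20.
H = 4/5 = 0.800.

0.800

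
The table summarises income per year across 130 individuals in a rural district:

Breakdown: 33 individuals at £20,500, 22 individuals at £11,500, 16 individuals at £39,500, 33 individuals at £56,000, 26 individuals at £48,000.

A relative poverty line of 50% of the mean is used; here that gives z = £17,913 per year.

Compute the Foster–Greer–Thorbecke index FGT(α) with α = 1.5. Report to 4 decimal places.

Below z: 22×£11,500 (q = 22 of N = 130).
Relative gaps: (17913−11500)/17913 = 0.3580 (×22).
Raised to α = 1.5: 0.21421 (×22).
Sum = 4.712616; FGT(1.5) = 4.712616 / 130 = 0.0363.

0.0363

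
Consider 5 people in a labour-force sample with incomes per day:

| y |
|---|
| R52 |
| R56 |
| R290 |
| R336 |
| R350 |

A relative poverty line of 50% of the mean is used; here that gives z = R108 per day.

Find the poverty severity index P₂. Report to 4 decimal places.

Below the line: R52, R56 (q = 2 of N = 5).
Gap ratios (z−y)/z: (108−52)/108 = 0.5185; (108−56)/108 = 0.4815.
Squared: 0.2689; 0.2318.
Sum = 0.500686; P₂ = 0.500686 / 5 = 0.1001.

0.1001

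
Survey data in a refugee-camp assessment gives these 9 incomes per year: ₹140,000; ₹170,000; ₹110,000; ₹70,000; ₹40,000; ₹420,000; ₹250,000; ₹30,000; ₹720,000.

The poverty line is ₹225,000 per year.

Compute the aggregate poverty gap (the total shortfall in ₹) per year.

Below z: ₹30,000, ₹40,000, ₹70,000, ₹110,000, ₹140,000, ₹170,000 (q = 6 of N = 9).
Individual gaps: 225000−30000 = 195000; 225000−40000 = 185000; 225000−70000 = 155000; 225000−110000 = 115000; 225000−140000 = 85000; 225000−170000 = 55000.
Aggregate gap = ₹790,000.

₹790,000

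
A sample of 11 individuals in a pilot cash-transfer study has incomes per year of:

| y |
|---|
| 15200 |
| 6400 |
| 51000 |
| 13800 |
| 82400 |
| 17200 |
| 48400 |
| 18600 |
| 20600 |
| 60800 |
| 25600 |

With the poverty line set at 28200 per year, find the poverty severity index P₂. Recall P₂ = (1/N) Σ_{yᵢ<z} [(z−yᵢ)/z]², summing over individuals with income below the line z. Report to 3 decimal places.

Poor units: 6400, 13800, 15200, 17200, 18600, 20600, 25600 (q = 7 of N = 11).
Gap ratios (z−y)/z: (28200−6400)/28200 = 0.7730; (28200−13800)/28200 = 0.5106; (28200−15200)/28200 = 0.4610; (28200−17200)/28200 = 0.3901; (28200−18600)/28200 = 0.3404; (28200−20600)/28200 = 0.2695; (28200−25600)/28200 = 0.0922.
Squared: 0.5976; 0.2608; 0.2125; 0.1522; 0.1159; 0.0726; 0.0085.
Sum = 1.420049; P₂ = 1.420049 / 11 = 0.129.

0.129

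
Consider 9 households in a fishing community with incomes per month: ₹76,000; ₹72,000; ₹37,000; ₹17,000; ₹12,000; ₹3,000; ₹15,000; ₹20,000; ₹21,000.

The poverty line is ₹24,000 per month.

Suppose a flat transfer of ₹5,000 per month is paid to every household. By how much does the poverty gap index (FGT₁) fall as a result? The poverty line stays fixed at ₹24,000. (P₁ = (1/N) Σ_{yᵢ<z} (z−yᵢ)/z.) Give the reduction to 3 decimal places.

Before: below the line — ₹3,000, ₹12,000, ₹15,000, ₹17,000, ₹20,000, ₹21,000; poverty gap index (FGT₁) = 0.25926.
After the ₹5,000 transfer: below the line — ₹8,000, ₹17,000, ₹20,000, ₹22,000; poverty gap index (FGT₁) = 0.13426.
Reduction = 0.25926 − 0.13426 = 0.125.

0.125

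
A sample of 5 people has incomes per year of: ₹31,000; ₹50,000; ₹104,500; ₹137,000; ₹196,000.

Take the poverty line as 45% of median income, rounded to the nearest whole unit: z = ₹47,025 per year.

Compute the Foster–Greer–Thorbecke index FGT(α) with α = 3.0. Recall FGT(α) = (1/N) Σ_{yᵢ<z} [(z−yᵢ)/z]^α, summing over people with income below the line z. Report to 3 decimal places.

0.008

Below the line: ₹31,000 (q = 1 of N = 5).
Relative gaps: (47025−31000)/47025 = 0.3408.
Raised to α = 3.0: 0.03957.
Sum = 0.039574; FGT(3.0) = 0.039574 / 5 = 0.008.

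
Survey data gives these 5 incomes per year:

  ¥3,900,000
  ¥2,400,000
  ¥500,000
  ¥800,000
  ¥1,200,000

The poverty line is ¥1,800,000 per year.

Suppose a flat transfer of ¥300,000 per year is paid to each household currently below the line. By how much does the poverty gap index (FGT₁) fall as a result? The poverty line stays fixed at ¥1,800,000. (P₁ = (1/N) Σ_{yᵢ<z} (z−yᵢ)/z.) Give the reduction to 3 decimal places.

0.100

Before: below the line — ¥500,000, ¥800,000, ¥1,200,000; poverty gap index (FGT₁) = 0.32222.
After the ¥300,000 transfer: below the line — ¥800,000, ¥1,100,000, ¥1,500,000; poverty gap index (FGT₁) = 0.22222.
Reduction = 0.32222 − 0.22222 = 0.100.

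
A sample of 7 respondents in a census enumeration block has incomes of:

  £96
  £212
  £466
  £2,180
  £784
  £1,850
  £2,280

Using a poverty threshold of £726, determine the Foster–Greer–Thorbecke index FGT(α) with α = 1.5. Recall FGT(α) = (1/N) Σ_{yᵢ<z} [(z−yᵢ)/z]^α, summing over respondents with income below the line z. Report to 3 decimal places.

Below z: £96, £212, £466 (q = 3 of N = 7).
Shortfall ratios: (726−96)/726 = 0.8678; (726−212)/726 = 0.7080; (726−466)/726 = 0.3581.
Raised to α = 1.5: 0.80836; 0.59572; 0.21432.
Sum = 1.618395; FGT(1.5) = 1.618395 / 7 = 0.231.

0.231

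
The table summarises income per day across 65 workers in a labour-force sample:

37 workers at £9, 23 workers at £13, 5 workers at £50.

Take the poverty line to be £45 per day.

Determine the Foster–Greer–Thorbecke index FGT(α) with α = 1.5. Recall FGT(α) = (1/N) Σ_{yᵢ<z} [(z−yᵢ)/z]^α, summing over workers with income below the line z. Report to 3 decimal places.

0.619

Below the line: 37×£9, 23×£13 (q = 60 of N = 65).
Normalized shortfalls: (45−9)/45 = 0.8000 (×37); (45−13)/45 = 0.7111 (×23).
Raised to α = 1.5: 0.71554 (×37); 0.59966 (×23).
Sum = 40.267260; FGT(1.5) = 40.267260 / 65 = 0.619.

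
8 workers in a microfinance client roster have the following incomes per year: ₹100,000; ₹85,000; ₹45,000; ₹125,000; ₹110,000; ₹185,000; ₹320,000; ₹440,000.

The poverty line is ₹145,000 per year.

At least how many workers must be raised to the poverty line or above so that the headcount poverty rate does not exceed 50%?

5 of the 8 workers are poor, so H = 5/8 = 0.625.
A headcount ratio of at most 50% allows at most ⌊0.50 × 8⌋ = 4 poor workers.
So at least 5 − 4 = 1 must be lifted.

1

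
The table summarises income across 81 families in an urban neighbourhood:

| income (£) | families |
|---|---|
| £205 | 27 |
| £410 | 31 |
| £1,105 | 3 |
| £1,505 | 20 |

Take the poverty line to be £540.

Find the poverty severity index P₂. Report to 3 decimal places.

Below the line: 27×£205, 31×£410 (q = 58 of N = 81).
Normalized shortfalls: (540−205)/540 = 0.6204 (×27); (540−410)/540 = 0.2407 (×31).
Squared: 0.3849 (×27); 0.0580 (×31).
Sum = 12.187843; P₂ = 12.187843 / 81 = 0.150.

0.150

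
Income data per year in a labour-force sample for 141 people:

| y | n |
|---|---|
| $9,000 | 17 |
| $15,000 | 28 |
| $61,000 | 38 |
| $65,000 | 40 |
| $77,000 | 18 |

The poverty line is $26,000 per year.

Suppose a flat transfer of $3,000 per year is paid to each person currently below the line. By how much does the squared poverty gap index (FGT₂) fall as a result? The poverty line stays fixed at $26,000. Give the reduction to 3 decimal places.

0.033

Before: below the line — 17×$9,000, 28×$15,000; squared poverty gap index (FGT₂) = 0.08709.
After the $3,000 transfer: below the line — 17×$12,000, 28×$18,000; squared poverty gap index (FGT₂) = 0.05376.
Reduction = 0.08709 − 0.05376 = 0.033.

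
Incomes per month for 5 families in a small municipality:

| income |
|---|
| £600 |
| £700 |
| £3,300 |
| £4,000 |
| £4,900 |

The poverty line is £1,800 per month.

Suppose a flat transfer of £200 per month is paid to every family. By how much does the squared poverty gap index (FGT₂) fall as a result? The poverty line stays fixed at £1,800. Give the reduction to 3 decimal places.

0.052

Before: below the line — £600, £700; squared poverty gap index (FGT₂) = 0.16358.
After the £200 transfer: below the line — £800, £900; squared poverty gap index (FGT₂) = 0.11173.
Reduction = 0.16358 − 0.11173 = 0.052.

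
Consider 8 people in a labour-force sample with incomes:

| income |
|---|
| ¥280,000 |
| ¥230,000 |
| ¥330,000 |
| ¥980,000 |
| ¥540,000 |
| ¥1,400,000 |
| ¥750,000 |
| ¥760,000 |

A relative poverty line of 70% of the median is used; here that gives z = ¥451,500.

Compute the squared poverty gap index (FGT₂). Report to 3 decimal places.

0.057

Incomes under z: ¥230,000, ¥280,000, ¥330,000 (q = 3 of N = 8).
Relative gaps: (451500−230000)/451500 = 0.4906; (451500−280000)/451500 = 0.3798; (451500−330000)/451500 = 0.2691.
Squared: 0.2407; 0.1443; 0.0724.
Sum = 0.457374; P₂ = 0.457374 / 8 = 0.057.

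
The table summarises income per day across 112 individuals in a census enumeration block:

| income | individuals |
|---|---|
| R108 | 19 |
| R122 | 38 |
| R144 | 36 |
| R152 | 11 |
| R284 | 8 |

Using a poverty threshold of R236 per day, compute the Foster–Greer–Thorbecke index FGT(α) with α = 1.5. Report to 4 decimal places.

0.2808

Below the line: 19×R108, 38×R122, 36×R144, 11×R152 (q = 104 of N = 112).
Shortfall ratios: (236−108)/236 = 0.5424 (×19); (236−122)/236 = 0.4831 (×38); (236−144)/236 = 0.3898 (×36); (236−152)/236 = 0.3559 (×11).
Raised to α = 1.5: 0.39944 (×19); 0.33573 (×38); 0.24340 (×36); 0.21235 (×11).
Sum = 31.445099; FGT(1.5) = 31.445099 / 112 = 0.2808.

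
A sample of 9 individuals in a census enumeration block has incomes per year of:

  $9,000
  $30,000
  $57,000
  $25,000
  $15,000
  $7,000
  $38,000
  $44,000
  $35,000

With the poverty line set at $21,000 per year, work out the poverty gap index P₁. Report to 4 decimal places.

0.1693

Below the line: $7,000, $9,000, $15,000 (q = 3 of N = 9).
Shortfall ratios: (21000−7000)/21000 = 0.6667; (21000−9000)/21000 = 0.5714; (21000−15000)/21000 = 0.2857.
Sum of shortfalls = 1.523810; P₁ averages over all N: 1.523810 / 9 = 0.1693.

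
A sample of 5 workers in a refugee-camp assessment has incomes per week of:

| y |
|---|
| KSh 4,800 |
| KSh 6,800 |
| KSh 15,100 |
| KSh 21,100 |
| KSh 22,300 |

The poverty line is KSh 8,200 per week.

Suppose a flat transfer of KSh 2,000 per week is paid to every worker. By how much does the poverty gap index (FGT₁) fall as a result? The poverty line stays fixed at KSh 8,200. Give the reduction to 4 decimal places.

0.0829

Before: below the line — KSh 4,800, KSh 6,800; poverty gap index (FGT₁) = 0.117073.
After the KSh 2,000 transfer: below the line — KSh 6,800; poverty gap index (FGT₁) = 0.034146.
Reduction = 0.117073 − 0.034146 = 0.0829.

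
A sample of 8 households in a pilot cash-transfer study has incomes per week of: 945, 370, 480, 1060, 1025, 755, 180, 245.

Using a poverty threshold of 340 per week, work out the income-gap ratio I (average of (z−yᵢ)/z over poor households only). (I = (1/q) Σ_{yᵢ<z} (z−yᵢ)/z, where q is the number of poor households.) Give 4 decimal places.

Poor units: 180, 245 (q = 2 of N = 8).
Shortfall ratios (z−y)/z: 0.4706, 0.2794; sum = 0.750000.
The income-gap ratio divides by q (the poor only): 0.750000 / 2 = 0.3750.

0.3750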